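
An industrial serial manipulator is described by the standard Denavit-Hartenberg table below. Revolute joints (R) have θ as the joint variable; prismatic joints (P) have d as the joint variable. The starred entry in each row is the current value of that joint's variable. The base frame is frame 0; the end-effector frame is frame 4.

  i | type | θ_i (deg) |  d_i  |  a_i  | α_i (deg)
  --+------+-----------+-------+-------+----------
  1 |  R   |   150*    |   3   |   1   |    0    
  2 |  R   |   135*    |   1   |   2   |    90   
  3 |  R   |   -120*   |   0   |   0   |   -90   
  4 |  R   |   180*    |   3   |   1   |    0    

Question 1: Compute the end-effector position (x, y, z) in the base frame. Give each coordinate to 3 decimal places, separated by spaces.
0.453 -4.424 3.366

after link 1: o_1 = (-0.8660, 0.5000, 3.0000)
after link 2: o_2 = (-0.3484, -1.4319, 4.0000)
after link 3: o_3 = (-0.3484, -1.4319, 4.0000)
after link 4: o_4 = (0.4535, -4.4244, 3.3660)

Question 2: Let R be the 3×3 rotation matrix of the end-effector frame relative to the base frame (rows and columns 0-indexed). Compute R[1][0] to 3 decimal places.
End-effector x-axis (col 0 of R) = (0.1294,-0.4830,0.8660)
R[1][0] = -0.4830

-0.483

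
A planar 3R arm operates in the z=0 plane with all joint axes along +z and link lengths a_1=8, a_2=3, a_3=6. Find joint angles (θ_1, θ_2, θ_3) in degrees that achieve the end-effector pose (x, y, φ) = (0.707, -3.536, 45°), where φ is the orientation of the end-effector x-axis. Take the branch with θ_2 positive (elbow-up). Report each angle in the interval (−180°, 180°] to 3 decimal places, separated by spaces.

-134.998 89.990 90.008

wrist centre = target − a_3·(cos φ, sin φ) = (-3.5356, -7.7786)
cos θ_2 = (73.0080−8²−3²)/(2·8·3) = 0.0002; θ_2 = 89.9904° (elbow-up)
β = atan2(-7.7786,-3.5356) = -114.4433°; ψ = atan2(3.0000,8.0005) = 20.5549°
θ_1 = β − ψ = -134.9982°
θ_3 = φ − θ_1 − θ_2 = 90.0077° (wrapped to (-180°,180°])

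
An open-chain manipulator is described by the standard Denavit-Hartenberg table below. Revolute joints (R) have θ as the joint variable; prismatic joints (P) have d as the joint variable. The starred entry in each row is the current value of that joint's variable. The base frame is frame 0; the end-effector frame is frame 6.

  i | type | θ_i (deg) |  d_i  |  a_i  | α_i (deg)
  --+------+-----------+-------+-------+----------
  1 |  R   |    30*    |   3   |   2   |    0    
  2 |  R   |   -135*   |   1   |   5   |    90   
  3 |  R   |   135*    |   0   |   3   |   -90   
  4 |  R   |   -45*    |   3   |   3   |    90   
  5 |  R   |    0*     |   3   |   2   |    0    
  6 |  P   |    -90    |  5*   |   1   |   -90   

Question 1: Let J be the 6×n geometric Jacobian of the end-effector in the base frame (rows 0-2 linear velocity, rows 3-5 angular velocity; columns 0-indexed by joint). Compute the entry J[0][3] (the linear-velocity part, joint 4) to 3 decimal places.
-0.367

axis z_3 = (0.1830,0.6830,-0.7071); lever o_n−o_3 = (-8.9014,2.2963,-2.9142)
cross product → J_v[:, 3] = (-0.3667,6.8276,6.5000)
J_ω[:, 3] = z_3
entry J[0][3] = -0.3667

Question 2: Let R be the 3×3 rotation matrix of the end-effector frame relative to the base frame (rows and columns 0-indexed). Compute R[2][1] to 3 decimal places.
0.500

End-effector y-axis (col 1 of R) = (0.8124,0.3000,0.5000)
R[2][1] = 0.5000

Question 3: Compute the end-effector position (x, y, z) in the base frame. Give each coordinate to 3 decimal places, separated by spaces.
after link 1: o_1 = (1.7321, 1.0000, 3.0000)
after link 2: o_2 = (0.4380, -3.8296, 4.0000)
after link 3: o_3 = (0.9870, -1.7806, 6.1213)
after link 4: o_4 = (-0.1248, 2.2664, 5.5000)
after link 5: o_5 = (-3.6693, 2.6985, 5.0000)
after link 6: o_6 = (-7.9144, 0.5157, 3.2071)

-7.914 0.516 3.207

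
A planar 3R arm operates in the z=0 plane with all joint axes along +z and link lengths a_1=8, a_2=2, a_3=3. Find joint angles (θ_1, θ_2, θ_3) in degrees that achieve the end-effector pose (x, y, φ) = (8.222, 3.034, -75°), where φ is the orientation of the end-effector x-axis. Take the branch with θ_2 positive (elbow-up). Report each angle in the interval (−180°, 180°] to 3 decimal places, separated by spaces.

wrist centre = target − a_3·(cos φ, sin φ) = (7.4455, 5.9318)
cos θ_2 = (90.6221−8²−2²)/(2·8·2) = 0.7069; θ_2 = 45.0135° (elbow-up)
β = atan2(5.9318,7.4455) = 38.5439°; ψ = atan2(1.4145,9.4139) = 8.5454°
θ_1 = β − ψ = 29.9985°
θ_3 = φ − θ_1 − θ_2 = -150.0120° (wrapped to (-180°,180°])

29.998 45.013 -150.012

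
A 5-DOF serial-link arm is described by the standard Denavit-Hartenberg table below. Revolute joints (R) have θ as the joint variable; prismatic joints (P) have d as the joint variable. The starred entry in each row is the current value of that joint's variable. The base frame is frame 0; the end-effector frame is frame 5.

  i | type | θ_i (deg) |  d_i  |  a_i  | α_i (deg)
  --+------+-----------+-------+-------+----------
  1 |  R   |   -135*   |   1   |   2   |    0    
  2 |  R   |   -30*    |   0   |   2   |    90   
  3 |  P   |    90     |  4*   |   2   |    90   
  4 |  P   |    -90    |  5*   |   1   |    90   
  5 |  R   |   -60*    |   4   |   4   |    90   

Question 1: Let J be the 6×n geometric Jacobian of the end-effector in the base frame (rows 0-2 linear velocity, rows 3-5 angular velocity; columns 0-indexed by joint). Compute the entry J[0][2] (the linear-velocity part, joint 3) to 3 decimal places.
-0.259

prismatic axis z_2 = (-0.2588,0.9659,0.0000)
J_v[:, 2] = z_2; J_ω[:, 2] = (0,0,0)
entry J[0][2] = -0.2588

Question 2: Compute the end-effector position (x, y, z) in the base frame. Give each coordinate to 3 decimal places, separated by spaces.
-5.088 -1.363 -1.000

after link 1: o_1 = (-1.4142, -1.4142, 1.0000)
after link 2: o_2 = (-3.3461, -1.9319, 1.0000)
after link 3: o_3 = (-4.3813, 1.9319, 3.0000)
after link 4: o_4 = (-8.9522, -0.3282, 3.0000)
after link 5: o_5 = (-5.0884, -1.3634, -1.0000)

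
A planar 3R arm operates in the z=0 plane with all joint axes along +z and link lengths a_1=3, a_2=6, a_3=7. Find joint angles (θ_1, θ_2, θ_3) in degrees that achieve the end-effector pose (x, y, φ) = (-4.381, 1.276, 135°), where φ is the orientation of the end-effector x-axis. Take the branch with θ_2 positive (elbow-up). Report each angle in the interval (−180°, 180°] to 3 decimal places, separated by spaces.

wrist centre = target − a_3·(cos φ, sin φ) = (0.5687, -3.6737)
cos θ_2 = (13.8199−3²−6²)/(2·3·6) = -0.8661; θ_2 = 150.0102° (elbow-up)
β = atan2(-3.6737,0.5687) = -81.1997°; ψ = atan2(2.9991,-2.1967) = 126.2210°
θ_1 = β − ψ = -207.4207°
θ_3 = φ − θ_1 − θ_2 = -167.5895° (wrapped to (-180°,180°])

152.579 150.010 -167.589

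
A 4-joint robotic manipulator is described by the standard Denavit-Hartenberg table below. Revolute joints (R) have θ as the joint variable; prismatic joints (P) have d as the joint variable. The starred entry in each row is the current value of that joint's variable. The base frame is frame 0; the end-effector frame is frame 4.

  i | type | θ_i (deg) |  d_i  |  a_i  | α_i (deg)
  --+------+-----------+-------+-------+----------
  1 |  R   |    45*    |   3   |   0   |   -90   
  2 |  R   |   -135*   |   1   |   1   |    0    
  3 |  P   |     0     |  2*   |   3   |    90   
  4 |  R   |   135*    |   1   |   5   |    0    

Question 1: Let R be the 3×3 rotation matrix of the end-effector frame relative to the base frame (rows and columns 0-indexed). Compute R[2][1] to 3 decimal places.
-0.500

End-effector y-axis (col 1 of R) = (0.8536,-0.1464,-0.5000)
R[2][1] = -0.5000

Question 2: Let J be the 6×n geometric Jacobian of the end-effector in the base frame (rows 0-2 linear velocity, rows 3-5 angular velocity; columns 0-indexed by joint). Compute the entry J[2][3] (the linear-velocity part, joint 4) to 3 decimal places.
-2.500

axis z_3 = (-0.5000,-0.5000,-0.7071); lever o_n−o_3 = (-1.2322,3.7678,-3.2071)
cross product → J_v[:, 3] = (4.2678,-0.7322,-2.5000)
J_ω[:, 3] = z_3
entry J[2][3] = -2.5000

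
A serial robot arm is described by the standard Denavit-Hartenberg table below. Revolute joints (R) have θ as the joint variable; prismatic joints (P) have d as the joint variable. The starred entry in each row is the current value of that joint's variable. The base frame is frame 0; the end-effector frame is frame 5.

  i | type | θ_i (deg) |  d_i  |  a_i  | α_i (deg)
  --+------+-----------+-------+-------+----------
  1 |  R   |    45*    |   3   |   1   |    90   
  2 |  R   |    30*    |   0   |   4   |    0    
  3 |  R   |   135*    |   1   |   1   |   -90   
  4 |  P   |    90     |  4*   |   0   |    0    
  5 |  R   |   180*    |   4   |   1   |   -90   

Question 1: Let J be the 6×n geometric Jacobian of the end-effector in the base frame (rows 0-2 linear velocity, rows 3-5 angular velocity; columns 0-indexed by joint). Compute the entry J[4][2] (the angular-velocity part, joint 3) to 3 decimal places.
-0.707

axis z_2 = (0.7071,-0.7071,0.0000); lever o_n−o_2 = (-0.7329,-3.5613,-7.4686)
cross product → J_v[:, 2] = (5.2811,5.2811,-3.0365)
J_ω[:, 2] = z_2
entry J[4][2] = -0.7071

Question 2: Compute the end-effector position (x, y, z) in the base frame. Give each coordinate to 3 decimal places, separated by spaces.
after link 1: o_1 = (0.7071, 0.7071, 3.0000)
after link 2: o_2 = (3.1566, 3.1566, 5.0000)
after link 3: o_3 = (3.1807, 1.7665, 5.2588)
after link 4: o_4 = (2.4486, 1.0344, 1.3951)
after link 5: o_5 = (2.4237, -0.4047, -2.4686)

2.424 -0.405 -2.469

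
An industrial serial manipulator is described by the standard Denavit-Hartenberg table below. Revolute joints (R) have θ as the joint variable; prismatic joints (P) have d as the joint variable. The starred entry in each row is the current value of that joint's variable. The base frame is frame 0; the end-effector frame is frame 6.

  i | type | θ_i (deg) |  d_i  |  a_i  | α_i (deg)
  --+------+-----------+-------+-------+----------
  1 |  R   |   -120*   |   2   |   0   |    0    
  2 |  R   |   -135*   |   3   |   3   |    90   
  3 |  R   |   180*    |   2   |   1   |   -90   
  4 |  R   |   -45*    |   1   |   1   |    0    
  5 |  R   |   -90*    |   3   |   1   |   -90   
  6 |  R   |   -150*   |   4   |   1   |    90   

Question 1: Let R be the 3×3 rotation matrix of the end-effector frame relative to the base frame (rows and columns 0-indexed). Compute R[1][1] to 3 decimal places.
-0.500

End-effector y-axis (col 1 of R) = (0.8660,-0.5000,0.0000)
R[1][1] = -0.5000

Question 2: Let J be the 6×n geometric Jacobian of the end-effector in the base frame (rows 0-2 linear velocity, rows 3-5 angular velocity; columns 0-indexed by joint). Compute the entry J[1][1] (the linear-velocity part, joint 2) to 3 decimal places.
5.811

axis z_1 = (0.0000,0.0000,1.0000); lever o_n−o_1 = (5.8113,0.0655,-1.5000)
cross product → J_v[:, 1] = (-0.0655,5.8113,0.0000)
J_ω[:, 1] = z_1
entry J[1][1] = 5.8113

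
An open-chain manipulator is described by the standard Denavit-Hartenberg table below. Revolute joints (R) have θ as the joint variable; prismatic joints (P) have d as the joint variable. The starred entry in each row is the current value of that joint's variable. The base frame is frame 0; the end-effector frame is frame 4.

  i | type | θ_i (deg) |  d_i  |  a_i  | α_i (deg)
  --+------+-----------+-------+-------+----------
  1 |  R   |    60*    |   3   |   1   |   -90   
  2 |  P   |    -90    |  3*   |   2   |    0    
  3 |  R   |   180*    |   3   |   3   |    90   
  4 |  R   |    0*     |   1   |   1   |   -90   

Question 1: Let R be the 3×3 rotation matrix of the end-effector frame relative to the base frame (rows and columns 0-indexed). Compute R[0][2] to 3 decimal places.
End-effector z-axis (col 2 of R) = (-0.8660,0.5000,0.0000)
R[0][2] = -0.8660

-0.866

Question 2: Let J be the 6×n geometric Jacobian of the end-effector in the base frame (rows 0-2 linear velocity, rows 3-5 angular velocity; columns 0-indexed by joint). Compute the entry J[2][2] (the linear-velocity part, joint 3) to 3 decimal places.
axis z_2 = (-0.8660,0.5000,0.0000); lever o_n−o_2 = (-2.0981,2.3660,-4.0000)
cross product → J_v[:, 2] = (-2.0000,-3.4641,-1.0000)
J_ω[:, 2] = z_2
entry J[2][2] = -1.0000

-1.000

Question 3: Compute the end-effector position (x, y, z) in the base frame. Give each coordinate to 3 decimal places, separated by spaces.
after link 1: o_1 = (0.5000, 0.8660, 3.0000)
after link 2: o_2 = (-2.0981, 2.3660, 5.0000)
after link 3: o_3 = (-4.6962, 3.8660, 2.0000)
after link 4: o_4 = (-4.1962, 4.7321, 1.0000)

-4.196 4.732 1.000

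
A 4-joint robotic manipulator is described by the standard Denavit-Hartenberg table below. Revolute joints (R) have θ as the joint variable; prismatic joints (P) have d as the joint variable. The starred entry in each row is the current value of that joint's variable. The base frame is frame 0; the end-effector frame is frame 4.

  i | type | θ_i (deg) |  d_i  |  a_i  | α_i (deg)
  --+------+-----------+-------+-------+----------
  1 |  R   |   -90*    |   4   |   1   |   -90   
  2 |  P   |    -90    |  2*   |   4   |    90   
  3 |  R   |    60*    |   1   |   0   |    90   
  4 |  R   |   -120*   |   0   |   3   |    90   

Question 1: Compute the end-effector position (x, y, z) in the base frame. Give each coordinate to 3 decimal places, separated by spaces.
0.701 -2.598 7.250

after link 1: o_1 = (0.0000, -1.0000, 4.0000)
after link 2: o_2 = (2.0000, -1.0000, 8.0000)
after link 3: o_3 = (2.0000, -0.0000, 8.0000)
after link 4: o_4 = (0.7010, -2.5981, 7.2500)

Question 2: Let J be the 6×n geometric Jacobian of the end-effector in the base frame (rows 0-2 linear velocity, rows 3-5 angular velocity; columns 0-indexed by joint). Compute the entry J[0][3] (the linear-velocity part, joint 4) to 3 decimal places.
2.250

axis z_3 = (-0.5000,0.0000,0.8660); lever o_n−o_3 = (-1.2990,-2.5981,-0.7500)
cross product → J_v[:, 3] = (2.2500,-1.5000,1.2990)
J_ω[:, 3] = z_3
entry J[0][3] = 2.2500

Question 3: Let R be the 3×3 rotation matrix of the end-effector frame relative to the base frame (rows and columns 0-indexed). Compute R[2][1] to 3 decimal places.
End-effector y-axis (col 1 of R) = (-0.5000,-0.0000,0.8660)
R[2][1] = 0.8660

0.866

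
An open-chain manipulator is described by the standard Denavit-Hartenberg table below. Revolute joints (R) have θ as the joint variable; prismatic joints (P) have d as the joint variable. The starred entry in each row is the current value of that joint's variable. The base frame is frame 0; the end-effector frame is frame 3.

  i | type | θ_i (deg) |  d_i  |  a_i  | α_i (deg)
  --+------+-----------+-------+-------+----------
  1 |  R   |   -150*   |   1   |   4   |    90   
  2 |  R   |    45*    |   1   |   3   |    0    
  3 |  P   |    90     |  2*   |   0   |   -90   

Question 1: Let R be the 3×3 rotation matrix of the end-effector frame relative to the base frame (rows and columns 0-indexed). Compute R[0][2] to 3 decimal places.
End-effector z-axis (col 2 of R) = (0.6124,0.3536,-0.7071)
R[0][2] = 0.6124

0.612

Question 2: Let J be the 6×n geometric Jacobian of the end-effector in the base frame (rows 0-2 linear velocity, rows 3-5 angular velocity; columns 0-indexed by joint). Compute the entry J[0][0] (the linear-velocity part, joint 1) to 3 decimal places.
axis z_0 = ẑ; lever o_n−o_0 = (-6.8012,-0.4626,3.1213)
cross product → J_v[:, 0] = (0.4626,-6.8012,0.0000)
J_ω[:, 0] = z_0
entry J[0][0] = 0.4626

0.463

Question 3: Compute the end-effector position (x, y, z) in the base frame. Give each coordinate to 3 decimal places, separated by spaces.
-6.801 -0.463 3.121

after link 1: o_1 = (-3.4641, -2.0000, 1.0000)
after link 2: o_2 = (-5.8012, -2.1946, 3.1213)
after link 3: o_3 = (-6.8012, -0.4626, 3.1213)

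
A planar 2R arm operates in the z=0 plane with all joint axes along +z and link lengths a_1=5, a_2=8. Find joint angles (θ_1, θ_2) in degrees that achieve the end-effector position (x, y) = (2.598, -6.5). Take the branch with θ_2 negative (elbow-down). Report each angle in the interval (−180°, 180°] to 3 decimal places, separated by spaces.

13.573 -120.000

cos θ_2 = (48.9996−5²−8²)/(2·5·8) = -0.5000; θ_2 = -120.0003° (elbow-down)
β = atan2(-6.5000,2.5980) = -68.2138°; ψ = atan2(-6.9282,1.0000) = -81.7871°
θ_1 = β − ψ = 13.5733°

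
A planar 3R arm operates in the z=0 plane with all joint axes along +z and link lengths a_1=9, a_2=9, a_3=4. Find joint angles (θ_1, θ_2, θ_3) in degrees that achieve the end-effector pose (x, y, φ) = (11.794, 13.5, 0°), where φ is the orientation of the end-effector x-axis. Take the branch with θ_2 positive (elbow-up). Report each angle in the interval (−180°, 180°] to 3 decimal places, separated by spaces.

wrist centre = target − a_3·(cos φ, sin φ) = (7.7940, 13.5000)
cos θ_2 = (242.9964−9²−9²)/(2·9·9) = 0.5000; θ_2 = 60.0015° (elbow-up)
β = atan2(13.5000,7.7940) = 60.0007°; ψ = atan2(7.7943,13.4998) = 30.0007°
θ_1 = β − ψ = 30.0000°
θ_3 = φ − θ_1 − θ_2 = -90.0015° (wrapped to (-180°,180°])

30.000 60.001 -90.001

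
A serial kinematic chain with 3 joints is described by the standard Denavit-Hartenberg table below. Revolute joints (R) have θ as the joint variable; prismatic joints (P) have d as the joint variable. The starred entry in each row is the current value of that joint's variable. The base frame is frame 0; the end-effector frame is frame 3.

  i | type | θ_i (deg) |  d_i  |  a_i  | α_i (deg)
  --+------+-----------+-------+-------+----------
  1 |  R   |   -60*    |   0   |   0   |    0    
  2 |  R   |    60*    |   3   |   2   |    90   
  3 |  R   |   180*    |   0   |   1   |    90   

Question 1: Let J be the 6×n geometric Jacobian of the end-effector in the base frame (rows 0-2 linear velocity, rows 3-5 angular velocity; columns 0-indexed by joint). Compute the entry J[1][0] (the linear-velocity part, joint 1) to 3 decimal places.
axis z_0 = ẑ; lever o_n−o_0 = (1.0000,0.0000,3.0000)
cross product → J_v[:, 0] = (-0.0000,1.0000,0.0000)
J_ω[:, 0] = z_0
entry J[1][0] = 1.0000

1.000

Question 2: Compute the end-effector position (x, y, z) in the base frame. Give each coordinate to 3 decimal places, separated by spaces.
1.000 0.000 3.000

after link 1: o_1 = (0.0000, 0.0000, 0.0000)
after link 2: o_2 = (2.0000, 0.0000, 3.0000)
after link 3: o_3 = (1.0000, 0.0000, 3.0000)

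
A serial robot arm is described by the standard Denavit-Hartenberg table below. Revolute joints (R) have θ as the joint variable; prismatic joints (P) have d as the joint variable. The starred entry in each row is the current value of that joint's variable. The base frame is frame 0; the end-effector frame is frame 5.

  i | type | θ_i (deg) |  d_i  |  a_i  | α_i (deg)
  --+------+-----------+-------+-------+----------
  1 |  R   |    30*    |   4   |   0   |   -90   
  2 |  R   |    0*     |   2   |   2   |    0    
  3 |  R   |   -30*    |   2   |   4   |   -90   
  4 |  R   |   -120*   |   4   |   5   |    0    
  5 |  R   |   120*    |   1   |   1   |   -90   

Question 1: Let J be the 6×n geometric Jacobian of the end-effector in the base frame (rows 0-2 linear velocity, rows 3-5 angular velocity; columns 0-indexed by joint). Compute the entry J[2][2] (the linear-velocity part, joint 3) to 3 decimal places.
-4.665

axis z_2 = (-0.5000,0.8660,0.0000); lever o_n−o_2 = (0.8750,7.8146,-3.0801)
cross product → J_v[:, 2] = (-2.6675,-1.5401,-4.6651)
J_ω[:, 2] = z_2
entry J[2][2] = -4.6651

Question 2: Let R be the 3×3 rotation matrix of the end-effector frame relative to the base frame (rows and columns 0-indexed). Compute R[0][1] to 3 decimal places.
-0.433

End-effector y-axis (col 1 of R) = (-0.4330,-0.2500,0.8660)
R[0][1] = -0.4330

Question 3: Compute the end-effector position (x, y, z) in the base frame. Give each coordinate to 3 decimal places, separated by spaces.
1.607 10.547 0.920

after link 1: o_1 = (0.0000, 0.0000, 4.0000)
after link 2: o_2 = (0.7321, 2.7321, 4.0000)
after link 3: o_3 = (2.7321, 6.1962, 6.0000)
after link 4: o_4 = (0.4240, 9.8636, 1.2859)
after link 5: o_5 = (1.6071, 10.5466, 0.9199)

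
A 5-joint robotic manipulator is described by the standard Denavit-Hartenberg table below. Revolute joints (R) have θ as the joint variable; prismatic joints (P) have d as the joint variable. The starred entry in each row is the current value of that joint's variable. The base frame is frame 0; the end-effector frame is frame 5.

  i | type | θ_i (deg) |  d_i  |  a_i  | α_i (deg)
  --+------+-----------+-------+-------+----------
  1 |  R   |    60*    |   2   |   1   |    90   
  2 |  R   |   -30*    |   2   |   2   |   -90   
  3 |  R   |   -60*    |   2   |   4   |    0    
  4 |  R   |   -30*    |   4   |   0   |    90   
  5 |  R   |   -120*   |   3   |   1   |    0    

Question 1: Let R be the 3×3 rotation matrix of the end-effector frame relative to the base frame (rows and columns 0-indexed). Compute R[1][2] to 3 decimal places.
-0.750

End-effector z-axis (col 2 of R) = (-0.4330,-0.7500,0.5000)
R[1][2] = -0.7500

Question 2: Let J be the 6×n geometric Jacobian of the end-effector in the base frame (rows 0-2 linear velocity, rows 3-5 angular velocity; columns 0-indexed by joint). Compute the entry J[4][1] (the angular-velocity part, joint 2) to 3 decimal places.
-0.500

axis z_1 = (0.8660,-0.5000,0.0000); lever o_n−o_1 = (6.0155,0.4910,3.9462)
cross product → J_v[:, 1] = (-1.9731,-3.4175,3.4330)
J_ω[:, 1] = z_1
entry J[4][1] = -0.5000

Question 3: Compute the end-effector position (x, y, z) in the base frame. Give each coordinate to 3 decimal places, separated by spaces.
after link 1: o_1 = (0.5000, 0.8660, 2.0000)
after link 2: o_2 = (3.0981, 1.3660, 1.0000)
after link 3: o_3 = (7.4641, 2.0000, 1.7321)
after link 4: o_4 = (8.4641, 3.7321, 5.1962)
after link 5: o_5 = (6.5155, 1.3571, 5.9462)

6.516 1.357 5.946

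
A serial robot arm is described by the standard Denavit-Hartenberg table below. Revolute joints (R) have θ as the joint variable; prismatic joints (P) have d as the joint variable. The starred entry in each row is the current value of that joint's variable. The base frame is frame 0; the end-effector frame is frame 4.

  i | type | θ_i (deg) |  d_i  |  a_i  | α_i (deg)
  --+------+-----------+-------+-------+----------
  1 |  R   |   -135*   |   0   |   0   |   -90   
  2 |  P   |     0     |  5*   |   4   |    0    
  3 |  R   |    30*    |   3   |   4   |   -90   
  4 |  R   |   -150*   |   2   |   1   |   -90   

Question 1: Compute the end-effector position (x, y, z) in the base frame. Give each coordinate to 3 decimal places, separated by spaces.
after link 1: o_1 = (0.0000, 0.0000, 0.0000)
after link 2: o_2 = (0.7071, -6.3640, 0.0000)
after link 3: o_3 = (0.3789, -10.9348, -2.0000)
after link 4: o_4 = (1.9699, -10.0509, -3.2990)

1.970 -10.051 -3.299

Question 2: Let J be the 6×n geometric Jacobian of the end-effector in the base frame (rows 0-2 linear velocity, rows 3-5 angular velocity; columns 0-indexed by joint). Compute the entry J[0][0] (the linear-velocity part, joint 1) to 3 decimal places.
10.051

axis z_0 = ẑ; lever o_n−o_0 = (1.9699,-10.0509,-3.2990)
cross product → J_v[:, 0] = (10.0509,1.9699,-0.0000)
J_ω[:, 0] = z_0
entry J[0][0] = 10.0509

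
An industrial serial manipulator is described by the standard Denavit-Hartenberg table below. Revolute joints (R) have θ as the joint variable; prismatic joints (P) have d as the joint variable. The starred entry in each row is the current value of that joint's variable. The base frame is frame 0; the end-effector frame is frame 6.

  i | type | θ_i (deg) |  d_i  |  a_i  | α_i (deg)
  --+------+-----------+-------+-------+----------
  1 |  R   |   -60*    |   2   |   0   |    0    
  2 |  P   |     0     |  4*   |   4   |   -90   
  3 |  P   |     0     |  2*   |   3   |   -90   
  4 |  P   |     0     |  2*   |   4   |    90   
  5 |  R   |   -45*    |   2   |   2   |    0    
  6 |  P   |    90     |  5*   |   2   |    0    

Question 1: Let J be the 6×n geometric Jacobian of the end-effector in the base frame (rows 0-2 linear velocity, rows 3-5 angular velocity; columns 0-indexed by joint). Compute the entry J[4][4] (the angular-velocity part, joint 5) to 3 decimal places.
0.500

axis z_4 = (0.8660,0.5000,0.0000); lever o_n−o_4 = (7.4764,1.0505,0.0000)
cross product → J_v[:, 4] = (-0.0000,0.0000,-2.8284)
J_ω[:, 4] = z_4
entry J[4][4] = 0.5000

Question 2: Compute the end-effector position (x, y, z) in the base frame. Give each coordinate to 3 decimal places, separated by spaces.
after link 1: o_1 = (0.0000, 0.0000, 2.0000)
after link 2: o_2 = (2.0000, -3.4641, 6.0000)
after link 3: o_3 = (5.2321, -5.0622, 6.0000)
after link 4: o_4 = (7.2321, -8.5263, 4.0000)
after link 5: o_5 = (9.6712, -8.7510, 5.4142)
after link 6: o_6 = (14.7084, -7.4758, 4.0000)

14.708 -7.476 4.000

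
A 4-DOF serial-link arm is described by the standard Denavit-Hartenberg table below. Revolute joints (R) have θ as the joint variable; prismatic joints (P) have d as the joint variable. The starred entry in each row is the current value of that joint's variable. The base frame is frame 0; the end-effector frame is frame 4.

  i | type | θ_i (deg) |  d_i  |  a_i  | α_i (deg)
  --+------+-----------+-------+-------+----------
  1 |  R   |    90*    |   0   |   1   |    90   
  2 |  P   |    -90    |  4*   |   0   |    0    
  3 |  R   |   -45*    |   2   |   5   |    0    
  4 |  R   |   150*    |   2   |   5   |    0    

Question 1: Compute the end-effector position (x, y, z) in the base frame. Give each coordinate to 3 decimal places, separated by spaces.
after link 1: o_1 = (0.0000, 1.0000, 0.0000)
after link 2: o_2 = (4.0000, 1.0000, 0.0000)
after link 3: o_3 = (6.0000, -2.5355, -3.5355)
after link 4: o_4 = (8.0000, 2.2941, -2.2414)

8.000 2.294 -2.241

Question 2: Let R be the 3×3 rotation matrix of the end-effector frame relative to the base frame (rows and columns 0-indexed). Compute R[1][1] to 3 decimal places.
End-effector y-axis (col 1 of R) = (-0.0000,-0.2588,0.9659)
R[1][1] = -0.2588

-0.259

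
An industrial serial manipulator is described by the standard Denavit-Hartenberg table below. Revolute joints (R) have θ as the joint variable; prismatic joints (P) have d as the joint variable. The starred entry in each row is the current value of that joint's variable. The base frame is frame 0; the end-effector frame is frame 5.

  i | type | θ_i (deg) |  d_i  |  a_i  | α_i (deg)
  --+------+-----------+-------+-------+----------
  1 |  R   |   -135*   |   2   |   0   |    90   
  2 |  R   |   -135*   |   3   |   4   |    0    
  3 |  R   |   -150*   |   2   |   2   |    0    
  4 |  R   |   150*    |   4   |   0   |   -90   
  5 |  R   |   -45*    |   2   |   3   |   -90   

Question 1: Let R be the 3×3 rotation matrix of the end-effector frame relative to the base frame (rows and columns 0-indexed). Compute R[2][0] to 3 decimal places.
-0.500

End-effector x-axis (col 0 of R) = (-0.1464,0.8536,-0.5000)
R[2][0] = -0.5000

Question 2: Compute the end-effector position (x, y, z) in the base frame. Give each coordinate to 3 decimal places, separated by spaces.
after link 1: o_1 = (0.0000, 0.0000, 2.0000)
after link 2: o_2 = (-0.1213, 4.1213, -0.8284)
after link 3: o_3 = (-1.9016, 5.1695, 1.1034)
after link 4: o_4 = (-4.7300, 7.9979, 1.1034)
after link 5: o_5 = (-6.1693, 9.5586, -1.8108)

-6.169 9.559 -1.811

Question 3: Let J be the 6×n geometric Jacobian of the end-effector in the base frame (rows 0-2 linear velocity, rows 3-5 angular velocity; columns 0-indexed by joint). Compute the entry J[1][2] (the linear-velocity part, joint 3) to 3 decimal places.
axis z_2 = (-0.7071,0.7071,0.0000); lever o_n−o_2 = (-6.0480,5.4373,-0.9824)
cross product → J_v[:, 2] = (-0.6946,-0.6946,0.4319)
J_ω[:, 2] = z_2
entry J[1][2] = -0.6946

-0.695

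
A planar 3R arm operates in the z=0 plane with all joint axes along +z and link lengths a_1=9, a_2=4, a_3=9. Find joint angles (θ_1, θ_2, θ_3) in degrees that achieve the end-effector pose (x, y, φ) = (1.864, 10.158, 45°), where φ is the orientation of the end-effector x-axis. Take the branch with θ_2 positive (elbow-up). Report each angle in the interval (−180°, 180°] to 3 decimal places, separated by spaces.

wrist centre = target − a_3·(cos φ, sin φ) = (-4.5000, 3.7940)
cos θ_2 = (34.6444−9²−4²)/(2·9·4) = -0.8661; θ_2 = 150.0028° (elbow-up)
β = atan2(3.7940,-4.5000) = 139.8649°; ψ = atan2(1.9998,5.5358) = 19.8624°
θ_1 = β − ψ = 120.0024°
θ_3 = φ − θ_1 − θ_2 = 134.9947° (wrapped to (-180°,180°])

120.002 150.003 134.995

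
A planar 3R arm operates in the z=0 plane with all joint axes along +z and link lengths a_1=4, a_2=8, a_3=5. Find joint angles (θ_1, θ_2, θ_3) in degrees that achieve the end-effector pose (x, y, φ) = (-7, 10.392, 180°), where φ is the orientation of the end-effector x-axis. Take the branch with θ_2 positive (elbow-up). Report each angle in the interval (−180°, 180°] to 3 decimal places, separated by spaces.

59.996 60.007 59.998

wrist centre = target − a_3·(cos φ, sin φ) = (-2.0000, 10.3920)
cos θ_2 = (111.9937−4²−8²)/(2·4·8) = 0.4999; θ_2 = 60.0065° (elbow-up)
β = atan2(10.3920,-2.0000) = 100.8937°; ψ = atan2(6.9287,7.9992) = 40.8981°
θ_1 = β − ψ = 59.9956°
θ_3 = φ − θ_1 − θ_2 = 59.9978° (wrapped to (-180°,180°])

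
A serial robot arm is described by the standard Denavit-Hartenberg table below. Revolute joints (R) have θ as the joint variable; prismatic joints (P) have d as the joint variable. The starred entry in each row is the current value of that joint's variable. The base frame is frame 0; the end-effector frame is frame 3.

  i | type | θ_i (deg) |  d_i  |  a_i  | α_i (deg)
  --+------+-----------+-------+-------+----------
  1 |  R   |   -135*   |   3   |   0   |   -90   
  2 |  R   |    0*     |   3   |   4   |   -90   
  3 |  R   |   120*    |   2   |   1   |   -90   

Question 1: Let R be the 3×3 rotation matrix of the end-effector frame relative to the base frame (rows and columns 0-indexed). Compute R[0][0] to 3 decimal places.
-0.259

End-effector x-axis (col 0 of R) = (-0.2588,0.9659,-0.0000)
R[0][0] = -0.2588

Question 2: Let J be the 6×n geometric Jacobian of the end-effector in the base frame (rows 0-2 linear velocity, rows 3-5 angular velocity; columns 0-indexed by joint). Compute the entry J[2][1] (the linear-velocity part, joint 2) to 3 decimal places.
axis z_1 = (0.7071,-0.7071,0.0000); lever o_n−o_1 = (-0.9659,-3.9838,-2.0000)
cross product → J_v[:, 1] = (1.4142,1.4142,-3.5000)
J_ω[:, 1] = z_1
entry J[2][1] = -3.5000

-3.500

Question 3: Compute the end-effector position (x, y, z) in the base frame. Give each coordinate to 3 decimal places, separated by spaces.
-0.966 -3.984 1.000

after link 1: o_1 = (0.0000, 0.0000, 3.0000)
after link 2: o_2 = (-0.7071, -4.9497, 3.0000)
after link 3: o_3 = (-0.9659, -3.9838, 1.0000)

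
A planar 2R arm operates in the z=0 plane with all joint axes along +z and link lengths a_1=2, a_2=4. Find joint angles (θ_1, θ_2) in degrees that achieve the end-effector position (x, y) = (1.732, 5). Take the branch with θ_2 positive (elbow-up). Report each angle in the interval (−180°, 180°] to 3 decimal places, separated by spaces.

cos θ_2 = (27.9998−2²−4²)/(2·2·4) = 0.5000; θ_2 = 60.0007° (elbow-up)
β = atan2(5.0000,1.7320) = 70.8939°; ψ = atan2(3.4641,4.0000) = 40.8939°
θ_1 = β − ψ = 30.0000°

30.000 60.001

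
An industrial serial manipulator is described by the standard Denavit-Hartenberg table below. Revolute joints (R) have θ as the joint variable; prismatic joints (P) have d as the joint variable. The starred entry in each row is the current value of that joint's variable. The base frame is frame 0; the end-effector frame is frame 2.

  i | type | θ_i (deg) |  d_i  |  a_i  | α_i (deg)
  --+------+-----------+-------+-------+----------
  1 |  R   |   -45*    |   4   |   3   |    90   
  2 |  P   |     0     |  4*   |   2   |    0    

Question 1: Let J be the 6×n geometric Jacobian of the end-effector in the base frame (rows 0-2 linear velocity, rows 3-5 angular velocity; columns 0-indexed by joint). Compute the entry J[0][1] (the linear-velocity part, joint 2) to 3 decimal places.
-0.707

prismatic axis z_1 = (-0.7071,-0.7071,0.0000)
J_v[:, 1] = z_1; J_ω[:, 1] = (0,0,0)
entry J[0][1] = -0.7071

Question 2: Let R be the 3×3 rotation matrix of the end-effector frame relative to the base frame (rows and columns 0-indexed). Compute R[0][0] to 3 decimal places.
End-effector x-axis (col 0 of R) = (0.7071,-0.7071,0.0000)
R[0][0] = 0.7071

0.707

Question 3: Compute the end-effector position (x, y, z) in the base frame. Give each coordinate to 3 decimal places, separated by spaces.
0.707 -6.364 4.000

after link 1: o_1 = (2.1213, -2.1213, 4.0000)
after link 2: o_2 = (0.7071, -6.3640, 4.0000)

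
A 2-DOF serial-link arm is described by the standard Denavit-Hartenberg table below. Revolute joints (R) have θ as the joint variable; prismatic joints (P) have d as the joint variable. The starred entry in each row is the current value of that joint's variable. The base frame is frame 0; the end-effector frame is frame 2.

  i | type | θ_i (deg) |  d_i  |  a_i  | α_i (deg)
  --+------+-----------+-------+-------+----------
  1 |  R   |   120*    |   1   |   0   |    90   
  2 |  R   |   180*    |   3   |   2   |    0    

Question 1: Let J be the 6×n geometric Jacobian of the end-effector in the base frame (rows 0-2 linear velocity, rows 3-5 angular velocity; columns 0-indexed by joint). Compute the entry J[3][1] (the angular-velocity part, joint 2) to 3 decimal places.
0.866

axis z_1 = (0.8660,0.5000,0.0000); lever o_n−o_1 = (3.5981,-0.2321,0.0000)
cross product → J_v[:, 1] = (0.0000,-0.0000,-2.0000)
J_ω[:, 1] = z_1
entry J[3][1] = 0.8660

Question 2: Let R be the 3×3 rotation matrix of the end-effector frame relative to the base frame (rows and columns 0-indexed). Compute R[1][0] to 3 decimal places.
-0.866

End-effector x-axis (col 0 of R) = (0.5000,-0.8660,0.0000)
R[1][0] = -0.8660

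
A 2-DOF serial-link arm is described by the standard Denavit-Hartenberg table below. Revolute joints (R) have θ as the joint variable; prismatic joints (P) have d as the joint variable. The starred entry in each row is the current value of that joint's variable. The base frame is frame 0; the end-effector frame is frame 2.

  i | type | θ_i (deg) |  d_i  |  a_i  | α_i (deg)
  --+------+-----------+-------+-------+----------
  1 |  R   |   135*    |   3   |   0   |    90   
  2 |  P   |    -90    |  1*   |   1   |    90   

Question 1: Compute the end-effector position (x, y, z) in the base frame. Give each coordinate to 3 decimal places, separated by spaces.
after link 1: o_1 = (0.0000, 0.0000, 3.0000)
after link 2: o_2 = (0.7071, 0.7071, 2.0000)

0.707 0.707 2.000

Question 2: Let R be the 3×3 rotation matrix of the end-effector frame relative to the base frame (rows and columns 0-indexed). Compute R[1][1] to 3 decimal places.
End-effector y-axis (col 1 of R) = (0.7071,0.7071,0.0000)
R[1][1] = 0.7071

0.707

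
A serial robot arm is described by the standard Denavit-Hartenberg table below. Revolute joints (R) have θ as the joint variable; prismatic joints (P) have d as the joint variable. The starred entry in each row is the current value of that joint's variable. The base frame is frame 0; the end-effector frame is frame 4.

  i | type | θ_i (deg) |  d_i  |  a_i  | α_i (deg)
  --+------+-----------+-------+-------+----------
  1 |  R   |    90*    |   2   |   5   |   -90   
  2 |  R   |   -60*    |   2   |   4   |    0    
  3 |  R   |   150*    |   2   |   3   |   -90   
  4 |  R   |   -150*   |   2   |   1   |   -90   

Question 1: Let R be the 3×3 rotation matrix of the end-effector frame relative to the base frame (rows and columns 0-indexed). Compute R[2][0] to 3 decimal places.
0.866

End-effector x-axis (col 0 of R) = (-0.5000,0.0000,0.8660)
R[2][0] = 0.8660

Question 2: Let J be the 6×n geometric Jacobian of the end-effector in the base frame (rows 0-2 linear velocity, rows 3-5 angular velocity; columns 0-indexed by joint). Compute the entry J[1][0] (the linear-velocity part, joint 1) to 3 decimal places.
axis z_0 = ẑ; lever o_n−o_0 = (-4.5000,5.0000,3.3301)
cross product → J_v[:, 0] = (-5.0000,-4.5000,0.0000)
J_ω[:, 0] = z_0
entry J[1][0] = -4.5000

-4.500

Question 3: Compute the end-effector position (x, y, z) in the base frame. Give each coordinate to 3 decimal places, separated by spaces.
after link 1: o_1 = (0.0000, 5.0000, 2.0000)
after link 2: o_2 = (-2.0000, 7.0000, 5.4641)
after link 3: o_3 = (-4.0000, 7.0000, 2.4641)
after link 4: o_4 = (-4.5000, 5.0000, 3.3301)

-4.500 5.000 3.330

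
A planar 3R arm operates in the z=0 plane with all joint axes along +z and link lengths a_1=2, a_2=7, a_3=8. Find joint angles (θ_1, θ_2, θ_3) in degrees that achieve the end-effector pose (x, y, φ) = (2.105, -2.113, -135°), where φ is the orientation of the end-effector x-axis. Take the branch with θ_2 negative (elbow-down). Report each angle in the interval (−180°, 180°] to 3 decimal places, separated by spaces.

59.985 -44.982 -150.003

wrist centre = target − a_3·(cos φ, sin φ) = (7.7619, 3.5439)
cos θ_2 = (72.8053−2²−7²)/(2·2·7) = 0.7073; θ_2 = -44.9818° (elbow-down)
β = atan2(3.5439,7.7619) = 24.5402°; ψ = atan2(-4.9482,6.9513) = -35.4445°
θ_1 = β − ψ = 59.9846°
θ_3 = φ − θ_1 − θ_2 = -150.0029° (wrapped to (-180°,180°])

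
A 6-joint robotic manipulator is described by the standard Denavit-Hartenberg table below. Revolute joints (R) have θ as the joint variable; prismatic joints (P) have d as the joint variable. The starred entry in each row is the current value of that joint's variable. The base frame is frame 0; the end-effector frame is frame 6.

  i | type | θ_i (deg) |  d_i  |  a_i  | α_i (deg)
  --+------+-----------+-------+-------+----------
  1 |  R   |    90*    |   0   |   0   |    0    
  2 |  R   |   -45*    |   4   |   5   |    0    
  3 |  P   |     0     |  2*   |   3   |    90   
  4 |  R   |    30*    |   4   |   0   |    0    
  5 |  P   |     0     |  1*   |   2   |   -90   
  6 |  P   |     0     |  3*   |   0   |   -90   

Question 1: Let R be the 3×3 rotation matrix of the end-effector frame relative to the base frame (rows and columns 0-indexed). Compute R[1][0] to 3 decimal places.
End-effector x-axis (col 0 of R) = (0.6124,0.6124,0.5000)
R[1][0] = 0.6124

0.612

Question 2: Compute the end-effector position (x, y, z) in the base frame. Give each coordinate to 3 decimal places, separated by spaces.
9.356 2.285 9.598

after link 1: o_1 = (0.0000, 0.0000, 0.0000)
after link 2: o_2 = (3.5355, 3.5355, 4.0000)
after link 3: o_3 = (5.6569, 5.6569, 6.0000)
after link 4: o_4 = (8.4853, 2.8284, 6.0000)
after link 5: o_5 = (10.4171, 3.3461, 7.0000)
after link 6: o_6 = (9.3565, 2.2854, 9.5981)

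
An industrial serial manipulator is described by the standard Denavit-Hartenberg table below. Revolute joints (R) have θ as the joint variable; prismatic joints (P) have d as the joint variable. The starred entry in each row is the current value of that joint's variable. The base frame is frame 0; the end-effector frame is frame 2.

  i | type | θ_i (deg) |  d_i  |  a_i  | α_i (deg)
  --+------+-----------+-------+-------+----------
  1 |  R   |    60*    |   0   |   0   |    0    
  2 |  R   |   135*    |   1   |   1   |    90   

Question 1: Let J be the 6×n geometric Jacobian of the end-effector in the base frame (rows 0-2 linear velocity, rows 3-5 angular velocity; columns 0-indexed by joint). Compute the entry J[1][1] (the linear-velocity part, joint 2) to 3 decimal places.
-0.966

axis z_1 = (0.0000,0.0000,1.0000); lever o_n−o_1 = (-0.9659,-0.2588,1.0000)
cross product → J_v[:, 1] = (0.2588,-0.9659,0.0000)
J_ω[:, 1] = z_1
entry J[1][1] = -0.9659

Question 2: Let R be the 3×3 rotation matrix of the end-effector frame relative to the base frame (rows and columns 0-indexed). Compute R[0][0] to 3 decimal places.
End-effector x-axis (col 0 of R) = (-0.9659,-0.2588,0.0000)
R[0][0] = -0.9659

-0.966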